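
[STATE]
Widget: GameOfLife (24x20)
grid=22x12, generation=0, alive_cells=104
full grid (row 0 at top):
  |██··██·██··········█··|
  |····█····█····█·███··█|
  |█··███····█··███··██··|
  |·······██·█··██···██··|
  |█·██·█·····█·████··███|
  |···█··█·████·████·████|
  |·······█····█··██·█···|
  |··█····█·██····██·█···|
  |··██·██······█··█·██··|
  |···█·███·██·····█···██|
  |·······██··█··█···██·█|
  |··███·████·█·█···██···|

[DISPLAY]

Gen: 0                  
██··██·██··········█··  
····█····█····█·███··█  
█··███····█··███··██··  
·······██·█··██···██··  
█·██·█·····█·████··███  
···█··█·████·████·████  
·······█····█··██·█···  
··█····█·██····██·█···  
··██·██······█··█·██··  
···█·███·██·····█···██  
·······██··█··█···██·█  
··███·████·█·█···██···  
                        
                        
                        
                        
                        
                        
                        


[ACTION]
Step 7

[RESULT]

Gen: 7                  
·····█·█··············  
··██··················  
···██·█···············  
···██····██·········██  
···█·█····██·······█··  
··███····███········██  
·······█████········██  
██····██████·······██·  
█·█···█··············█  
███·············█·····  
·██················██·  
················███···  
                        
                        
                        
                        
                        
                        
                        


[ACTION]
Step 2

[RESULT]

Gen: 9                  
······················  
····███···············  
··█████···█···········  
··········█···········  
··█·█·····██·······█··  
·█··██··············█·  
█···██·····██·······█·  
█··█·██··███··········  
█·█····█·██········██·  
··██·····█··········█·  
·█··················█·  
·················█·█··  
                        
                        
                        
                        
                        
                        
                        


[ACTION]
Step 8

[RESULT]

Gen: 17                 
······················  
······················  
···██····█·█··········  
········█···█·········  
···█··█···············  
····█····███··········  
······██··············  
····█·················  
······················  
···████···············  
···█··················  
······················  
                        
                        
                        
                        
                        
                        
                        


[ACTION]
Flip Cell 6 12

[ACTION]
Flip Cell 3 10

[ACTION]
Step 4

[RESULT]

Gen: 21                 
······················  
··········█···········  
········██············  
·····█··██············  
·····█···█············  
······█··█·██·········  
··········██··········  
···███················  
··█·█·················  
·█····················  
··██··················  
······················  
                        
                        
                        
                        
                        
                        
                        


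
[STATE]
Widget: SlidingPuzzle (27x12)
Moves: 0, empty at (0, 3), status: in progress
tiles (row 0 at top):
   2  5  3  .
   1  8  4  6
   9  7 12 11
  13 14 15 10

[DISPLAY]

┌────┬────┬────┬────┐      
│  2 │  5 │  3 │    │      
├────┼────┼────┼────┤      
│  1 │  8 │  4 │  6 │      
├────┼────┼────┼────┤      
│  9 │  7 │ 12 │ 11 │      
├────┼────┼────┼────┤      
│ 13 │ 14 │ 15 │ 10 │      
└────┴────┴────┴────┘      
Moves: 0                   
                           
                           


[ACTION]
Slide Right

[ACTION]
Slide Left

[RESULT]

┌────┬────┬────┬────┐      
│  2 │  5 │  3 │    │      
├────┼────┼────┼────┤      
│  1 │  8 │  4 │  6 │      
├────┼────┼────┼────┤      
│  9 │  7 │ 12 │ 11 │      
├────┼────┼────┼────┤      
│ 13 │ 14 │ 15 │ 10 │      
└────┴────┴────┴────┘      
Moves: 2                   
                           
                           


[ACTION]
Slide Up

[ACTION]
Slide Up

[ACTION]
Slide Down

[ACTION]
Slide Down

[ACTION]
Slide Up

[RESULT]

┌────┬────┬────┬────┐      
│  2 │  5 │  3 │  6 │      
├────┼────┼────┼────┤      
│  1 │  8 │  4 │    │      
├────┼────┼────┼────┤      
│  9 │  7 │ 12 │ 11 │      
├────┼────┼────┼────┤      
│ 13 │ 14 │ 15 │ 10 │      
└────┴────┴────┴────┘      
Moves: 7                   
                           
                           


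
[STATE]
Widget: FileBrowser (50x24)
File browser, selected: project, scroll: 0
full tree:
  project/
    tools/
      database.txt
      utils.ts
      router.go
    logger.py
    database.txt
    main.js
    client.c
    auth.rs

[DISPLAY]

> [-] project/                                    
    [+] tools/                                    
    logger.py                                     
    database.txt                                  
    main.js                                       
    client.c                                      
    auth.rs                                       
                                                  
                                                  
                                                  
                                                  
                                                  
                                                  
                                                  
                                                  
                                                  
                                                  
                                                  
                                                  
                                                  
                                                  
                                                  
                                                  
                                                  


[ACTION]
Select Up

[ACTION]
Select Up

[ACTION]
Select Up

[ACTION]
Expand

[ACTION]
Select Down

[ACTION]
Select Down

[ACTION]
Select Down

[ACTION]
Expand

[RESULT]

  [-] project/                                    
    [+] tools/                                    
    logger.py                                     
  > database.txt                                  
    main.js                                       
    client.c                                      
    auth.rs                                       
                                                  
                                                  
                                                  
                                                  
                                                  
                                                  
                                                  
                                                  
                                                  
                                                  
                                                  
                                                  
                                                  
                                                  
                                                  
                                                  
                                                  


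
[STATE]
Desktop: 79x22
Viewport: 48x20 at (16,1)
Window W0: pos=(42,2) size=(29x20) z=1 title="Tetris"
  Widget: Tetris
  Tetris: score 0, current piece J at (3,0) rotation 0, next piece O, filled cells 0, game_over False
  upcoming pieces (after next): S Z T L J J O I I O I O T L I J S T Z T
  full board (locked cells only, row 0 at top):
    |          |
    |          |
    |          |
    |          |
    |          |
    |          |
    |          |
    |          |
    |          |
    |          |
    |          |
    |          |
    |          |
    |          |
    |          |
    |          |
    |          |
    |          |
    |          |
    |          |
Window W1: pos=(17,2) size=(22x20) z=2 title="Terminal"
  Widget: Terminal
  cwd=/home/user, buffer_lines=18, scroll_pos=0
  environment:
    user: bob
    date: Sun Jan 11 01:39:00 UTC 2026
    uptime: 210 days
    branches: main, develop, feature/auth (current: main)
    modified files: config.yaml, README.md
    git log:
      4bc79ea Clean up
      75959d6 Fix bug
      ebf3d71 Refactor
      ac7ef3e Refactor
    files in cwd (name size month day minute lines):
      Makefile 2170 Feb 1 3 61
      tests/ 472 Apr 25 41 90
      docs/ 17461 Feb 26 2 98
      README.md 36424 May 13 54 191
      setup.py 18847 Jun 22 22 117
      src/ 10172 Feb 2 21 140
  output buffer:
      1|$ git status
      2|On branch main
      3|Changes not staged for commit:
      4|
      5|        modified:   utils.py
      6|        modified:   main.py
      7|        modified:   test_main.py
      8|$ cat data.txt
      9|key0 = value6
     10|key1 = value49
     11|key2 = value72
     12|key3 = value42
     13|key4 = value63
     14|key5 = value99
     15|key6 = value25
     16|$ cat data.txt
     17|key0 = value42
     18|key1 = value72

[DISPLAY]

                                                
 ┏━━━━━━━━━━━━━━━━━━━━┓   ┏━━━━━━━━━━━━━━━━━━━━━
 ┃ Terminal           ┃   ┃ Tetris              
 ┠────────────────────┨   ┠─────────────────────
 ┃$ git status        ┃   ┃          │Next:     
 ┃On branch main      ┃   ┃          │▓▓        
 ┃Changes not staged f┃   ┃          │▓▓        
 ┃                    ┃   ┃          │          
 ┃        modified:   ┃   ┃          │          
 ┃        modified:   ┃   ┃          │          
 ┃        modified:   ┃   ┃          │Score:    
 ┃$ cat data.txt      ┃   ┃          │0         
 ┃key0 = value6       ┃   ┃          │          
 ┃key1 = value49      ┃   ┃          │          
 ┃key2 = value72      ┃   ┃          │          
 ┃key3 = value42      ┃   ┃          │          
 ┃key4 = value63      ┃   ┃          │          
 ┃key5 = value99      ┃   ┃          │          
 ┃key6 = value25      ┃   ┃          │          
 ┃$ cat data.txt      ┃   ┃          │          


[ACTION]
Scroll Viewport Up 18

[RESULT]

                                                
                                                
 ┏━━━━━━━━━━━━━━━━━━━━┓   ┏━━━━━━━━━━━━━━━━━━━━━
 ┃ Terminal           ┃   ┃ Tetris              
 ┠────────────────────┨   ┠─────────────────────
 ┃$ git status        ┃   ┃          │Next:     
 ┃On branch main      ┃   ┃          │▓▓        
 ┃Changes not staged f┃   ┃          │▓▓        
 ┃                    ┃   ┃          │          
 ┃        modified:   ┃   ┃          │          
 ┃        modified:   ┃   ┃          │          
 ┃        modified:   ┃   ┃          │Score:    
 ┃$ cat data.txt      ┃   ┃          │0         
 ┃key0 = value6       ┃   ┃          │          
 ┃key1 = value49      ┃   ┃          │          
 ┃key2 = value72      ┃   ┃          │          
 ┃key3 = value42      ┃   ┃          │          
 ┃key4 = value63      ┃   ┃          │          
 ┃key5 = value99      ┃   ┃          │          
 ┃key6 = value25      ┃   ┃          │          


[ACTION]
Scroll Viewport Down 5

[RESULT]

 ┏━━━━━━━━━━━━━━━━━━━━┓   ┏━━━━━━━━━━━━━━━━━━━━━
 ┃ Terminal           ┃   ┃ Tetris              
 ┠────────────────────┨   ┠─────────────────────
 ┃$ git status        ┃   ┃          │Next:     
 ┃On branch main      ┃   ┃          │▓▓        
 ┃Changes not staged f┃   ┃          │▓▓        
 ┃                    ┃   ┃          │          
 ┃        modified:   ┃   ┃          │          
 ┃        modified:   ┃   ┃          │          
 ┃        modified:   ┃   ┃          │Score:    
 ┃$ cat data.txt      ┃   ┃          │0         
 ┃key0 = value6       ┃   ┃          │          
 ┃key1 = value49      ┃   ┃          │          
 ┃key2 = value72      ┃   ┃          │          
 ┃key3 = value42      ┃   ┃          │          
 ┃key4 = value63      ┃   ┃          │          
 ┃key5 = value99      ┃   ┃          │          
 ┃key6 = value25      ┃   ┃          │          
 ┃$ cat data.txt      ┃   ┃          │          
 ┗━━━━━━━━━━━━━━━━━━━━┛   ┗━━━━━━━━━━━━━━━━━━━━━


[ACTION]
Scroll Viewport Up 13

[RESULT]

                                                
                                                
 ┏━━━━━━━━━━━━━━━━━━━━┓   ┏━━━━━━━━━━━━━━━━━━━━━
 ┃ Terminal           ┃   ┃ Tetris              
 ┠────────────────────┨   ┠─────────────────────
 ┃$ git status        ┃   ┃          │Next:     
 ┃On branch main      ┃   ┃          │▓▓        
 ┃Changes not staged f┃   ┃          │▓▓        
 ┃                    ┃   ┃          │          
 ┃        modified:   ┃   ┃          │          
 ┃        modified:   ┃   ┃          │          
 ┃        modified:   ┃   ┃          │Score:    
 ┃$ cat data.txt      ┃   ┃          │0         
 ┃key0 = value6       ┃   ┃          │          
 ┃key1 = value49      ┃   ┃          │          
 ┃key2 = value72      ┃   ┃          │          
 ┃key3 = value42      ┃   ┃          │          
 ┃key4 = value63      ┃   ┃          │          
 ┃key5 = value99      ┃   ┃          │          
 ┃key6 = value25      ┃   ┃          │          


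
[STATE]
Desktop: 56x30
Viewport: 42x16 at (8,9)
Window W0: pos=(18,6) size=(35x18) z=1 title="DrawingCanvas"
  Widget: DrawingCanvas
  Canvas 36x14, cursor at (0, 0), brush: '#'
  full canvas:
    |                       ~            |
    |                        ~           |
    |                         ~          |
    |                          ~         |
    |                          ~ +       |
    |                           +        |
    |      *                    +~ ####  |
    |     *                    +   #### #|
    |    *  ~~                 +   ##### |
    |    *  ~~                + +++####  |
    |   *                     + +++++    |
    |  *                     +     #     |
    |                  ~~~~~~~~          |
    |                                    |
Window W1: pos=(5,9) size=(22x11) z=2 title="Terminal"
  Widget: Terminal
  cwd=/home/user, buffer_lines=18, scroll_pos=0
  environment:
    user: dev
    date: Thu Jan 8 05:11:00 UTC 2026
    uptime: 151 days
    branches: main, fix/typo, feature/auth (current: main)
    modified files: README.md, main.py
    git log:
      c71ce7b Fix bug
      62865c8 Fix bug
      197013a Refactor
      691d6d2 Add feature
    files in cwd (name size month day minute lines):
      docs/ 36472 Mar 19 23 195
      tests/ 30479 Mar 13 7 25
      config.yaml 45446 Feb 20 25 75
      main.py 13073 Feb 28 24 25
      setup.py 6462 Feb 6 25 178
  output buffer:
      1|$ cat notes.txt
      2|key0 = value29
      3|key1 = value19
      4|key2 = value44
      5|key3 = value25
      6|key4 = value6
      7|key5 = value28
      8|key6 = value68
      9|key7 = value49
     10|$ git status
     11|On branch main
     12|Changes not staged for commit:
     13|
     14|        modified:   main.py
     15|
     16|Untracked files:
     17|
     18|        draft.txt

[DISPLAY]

━━━━━━━━━━━━━━━━━━┓               ~       
erminal           ┃                ~      
──────────────────┨                 ~     
cat notes.txt     ┃                  ~    
y0 = value29      ┃                  ~ +  
y1 = value19      ┃                   +   
y2 = value44      ┃                   +~ #
y3 = value25      ┃                  +   #
y4 = value6       ┃~                 +   #
y5 = value28      ┃~                + +++#
━━━━━━━━━━━━━━━━━━┛                 + ++++
          ┃  *                     +     #
          ┃                  ~~~~~~~~     
          ┃                               
          ┗━━━━━━━━━━━━━━━━━━━━━━━━━━━━━━━
                                          


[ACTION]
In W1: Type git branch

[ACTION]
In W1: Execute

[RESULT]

━━━━━━━━━━━━━━━━━━┓               ~       
erminal           ┃                ~      
──────────────────┨                 ~     
                  ┃                  ~    
      draft.txt   ┃                  ~ +  
git branch        ┃                   +   
main              ┃                   +~ #
fix/typo          ┃                  +   #
feature/auth      ┃~                 +   #
█                 ┃~                + +++#
━━━━━━━━━━━━━━━━━━┛                 + ++++
          ┃  *                     +     #
          ┃                  ~~~~~~~~     
          ┃                               
          ┗━━━━━━━━━━━━━━━━━━━━━━━━━━━━━━━
                                          


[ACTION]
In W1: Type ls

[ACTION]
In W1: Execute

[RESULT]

━━━━━━━━━━━━━━━━━━┓               ~       
erminal           ┃                ~      
──────────────────┨                 ~     
git branch        ┃                  ~    
main              ┃                  ~ +  
fix/typo          ┃                   +   
feature/auth      ┃                   +~ #
ls                ┃                  +   #
cs/  tests/  confi┃~                 +   #
█                 ┃~                + +++#
━━━━━━━━━━━━━━━━━━┛                 + ++++
          ┃  *                     +     #
          ┃                  ~~~~~~~~     
          ┃                               
          ┗━━━━━━━━━━━━━━━━━━━━━━━━━━━━━━━
                                          


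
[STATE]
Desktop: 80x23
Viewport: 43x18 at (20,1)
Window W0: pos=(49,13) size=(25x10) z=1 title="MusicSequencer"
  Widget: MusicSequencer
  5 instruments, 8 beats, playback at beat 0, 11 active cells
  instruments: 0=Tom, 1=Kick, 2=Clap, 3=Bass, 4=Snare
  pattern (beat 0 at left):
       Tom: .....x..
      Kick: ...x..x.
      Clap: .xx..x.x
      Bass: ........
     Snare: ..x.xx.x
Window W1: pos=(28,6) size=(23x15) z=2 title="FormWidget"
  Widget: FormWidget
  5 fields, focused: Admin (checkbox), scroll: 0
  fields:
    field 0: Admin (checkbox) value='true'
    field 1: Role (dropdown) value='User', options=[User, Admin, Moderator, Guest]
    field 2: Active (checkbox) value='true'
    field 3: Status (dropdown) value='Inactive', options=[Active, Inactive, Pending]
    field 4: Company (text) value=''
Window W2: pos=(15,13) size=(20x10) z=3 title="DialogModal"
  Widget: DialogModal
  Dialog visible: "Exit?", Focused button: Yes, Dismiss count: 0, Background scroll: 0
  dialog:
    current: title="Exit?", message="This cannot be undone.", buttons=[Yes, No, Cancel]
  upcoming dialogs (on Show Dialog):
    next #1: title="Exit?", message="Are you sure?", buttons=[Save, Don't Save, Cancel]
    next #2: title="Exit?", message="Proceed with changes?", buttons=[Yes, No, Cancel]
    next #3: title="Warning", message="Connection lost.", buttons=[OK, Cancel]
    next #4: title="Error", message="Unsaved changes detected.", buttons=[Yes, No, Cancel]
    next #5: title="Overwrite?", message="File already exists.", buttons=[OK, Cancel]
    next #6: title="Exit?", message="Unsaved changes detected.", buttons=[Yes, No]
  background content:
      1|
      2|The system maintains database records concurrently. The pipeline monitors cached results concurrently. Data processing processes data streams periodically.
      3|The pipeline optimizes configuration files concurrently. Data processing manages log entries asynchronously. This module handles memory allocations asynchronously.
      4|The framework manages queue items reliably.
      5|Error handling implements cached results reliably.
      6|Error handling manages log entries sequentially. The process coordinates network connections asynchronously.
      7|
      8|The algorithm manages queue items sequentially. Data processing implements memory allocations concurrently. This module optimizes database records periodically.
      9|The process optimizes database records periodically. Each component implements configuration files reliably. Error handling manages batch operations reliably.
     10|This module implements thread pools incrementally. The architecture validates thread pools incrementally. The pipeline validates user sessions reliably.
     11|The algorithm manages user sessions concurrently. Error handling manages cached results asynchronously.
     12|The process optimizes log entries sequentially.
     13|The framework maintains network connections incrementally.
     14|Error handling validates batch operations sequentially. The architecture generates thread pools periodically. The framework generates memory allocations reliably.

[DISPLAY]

                                           
                                           
                                           
                                           
                                           
        ┏━━━━━━━━━━━━━━━━━━━━━┓            
        ┃ FormWidget          ┃            
        ┠─────────────────────┨            
        ┃> Admin:      [x]    ┃            
        ┃  Role:       [User▼]┃            
        ┃  Active:     [x]    ┃            
        ┃  Status:     [Inac▼]┃            
━━━━━━━━━━━━━━┓any:    [     ]┃━━━━━━━━━━━━
logModal      ┃               ┃MusicSequenc
──────────────┨               ┃────────────
───────────┐  ┃               ┃     ▼123456
  Exit?    │ai┃               ┃  Tom·····█·
his cannot │im┃               ┃ Kick···█··█


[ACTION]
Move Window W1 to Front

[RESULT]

                                           
                                           
                                           
                                           
                                           
        ┏━━━━━━━━━━━━━━━━━━━━━┓            
        ┃ FormWidget          ┃            
        ┠─────────────────────┨            
        ┃> Admin:      [x]    ┃            
        ┃  Role:       [User▼]┃            
        ┃  Active:     [x]    ┃            
        ┃  Status:     [Inac▼]┃            
━━━━━━━━┃  Company:    [     ]┃━━━━━━━━━━━━
logModal┃                     ┃MusicSequenc
────────┃                     ┃────────────
────────┃                     ┃     ▼123456
  Exit? ┃                     ┃  Tom·····█·
his cann┃                     ┃ Kick···█··█


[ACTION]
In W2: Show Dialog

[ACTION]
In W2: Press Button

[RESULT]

                                           
                                           
                                           
                                           
                                           
        ┏━━━━━━━━━━━━━━━━━━━━━┓            
        ┃ FormWidget          ┃            
        ┠─────────────────────┨            
        ┃> Admin:      [x]    ┃            
        ┃  Role:       [User▼]┃            
        ┃  Active:     [x]    ┃            
        ┃  Status:     [Inac▼]┃            
━━━━━━━━┃  Company:    [     ]┃━━━━━━━━━━━━
logModal┃                     ┃MusicSequenc
────────┃                     ┃────────────
        ┃                     ┃     ▼123456
system m┃                     ┃  Tom·····█·
pipeline┃                     ┃ Kick···█··█


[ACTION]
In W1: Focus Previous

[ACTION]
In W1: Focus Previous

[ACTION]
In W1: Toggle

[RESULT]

                                           
                                           
                                           
                                           
                                           
        ┏━━━━━━━━━━━━━━━━━━━━━┓            
        ┃ FormWidget          ┃            
        ┠─────────────────────┨            
        ┃  Admin:      [x]    ┃            
        ┃  Role:       [User▼]┃            
        ┃  Active:     [x]    ┃            
        ┃> Status:     [Inac▼]┃            
━━━━━━━━┃  Company:    [     ]┃━━━━━━━━━━━━
logModal┃                     ┃MusicSequenc
────────┃                     ┃────────────
        ┃                     ┃     ▼123456
system m┃                     ┃  Tom·····█·
pipeline┃                     ┃ Kick···█··█


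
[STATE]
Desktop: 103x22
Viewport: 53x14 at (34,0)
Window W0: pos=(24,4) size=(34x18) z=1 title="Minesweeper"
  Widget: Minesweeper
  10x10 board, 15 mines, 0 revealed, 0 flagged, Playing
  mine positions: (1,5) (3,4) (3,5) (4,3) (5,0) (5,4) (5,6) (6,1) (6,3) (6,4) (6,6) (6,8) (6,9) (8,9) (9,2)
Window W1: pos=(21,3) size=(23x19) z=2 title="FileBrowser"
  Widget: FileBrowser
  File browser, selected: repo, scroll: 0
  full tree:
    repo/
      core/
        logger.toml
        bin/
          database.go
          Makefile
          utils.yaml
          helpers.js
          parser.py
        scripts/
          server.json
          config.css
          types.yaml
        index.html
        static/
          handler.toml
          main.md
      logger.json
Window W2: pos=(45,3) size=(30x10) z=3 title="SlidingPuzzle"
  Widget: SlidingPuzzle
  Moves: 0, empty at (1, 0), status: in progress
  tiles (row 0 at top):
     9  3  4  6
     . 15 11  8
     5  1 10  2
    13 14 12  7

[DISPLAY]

                                                     
                                                     
                                                     
━━━━━━━━━┓ ┏━━━━━━━━━━━━━━━━━━━━━━━━━━━━┓            
         ┃━┃ SlidingPuzzle              ┃            
─────────┨ ┠────────────────────────────┨            
         ┃─┃┌────┬────┬────┬────┐       ┃            
/        ┃ ┃│  9 │  3 │  4 │  6 │       ┃            
son      ┃ ┃├────┼────┼────┼────┤       ┃            
         ┃ ┃│    │ 15 │ 11 │  8 │       ┃            
         ┃ ┃├────┼────┼────┼────┤       ┃            
         ┃ ┃│  5 │  1 │ 10 │  2 │       ┃            
         ┃ ┗━━━━━━━━━━━━━━━━━━━━━━━━━━━━┛            
         ┃             ┃                             


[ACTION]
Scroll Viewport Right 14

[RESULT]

                                                     
                                                     
                                                     
━━━━━━━━━━━━━━━━━━━━━━━━━━┓                          
lidingPuzzle              ┃                          
──────────────────────────┨                          
───┬────┬────┬────┐       ┃                          
 9 │  3 │  4 │  6 │       ┃                          
───┼────┼────┼────┤       ┃                          
   │ 15 │ 11 │  8 │       ┃                          
───┼────┼────┼────┤       ┃                          
 5 │  1 │ 10 │  2 │       ┃                          
━━━━━━━━━━━━━━━━━━━━━━━━━━┛                          
         ┃                                           


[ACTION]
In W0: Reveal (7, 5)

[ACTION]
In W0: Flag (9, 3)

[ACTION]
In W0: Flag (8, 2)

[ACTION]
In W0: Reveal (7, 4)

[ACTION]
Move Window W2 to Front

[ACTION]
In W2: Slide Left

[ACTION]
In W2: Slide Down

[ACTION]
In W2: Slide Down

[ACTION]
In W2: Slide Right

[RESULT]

                                                     
                                                     
                                                     
━━━━━━━━━━━━━━━━━━━━━━━━━━┓                          
lidingPuzzle              ┃                          
──────────────────────────┨                          
───┬────┬────┬────┐       ┃                          
   │  9 │  4 │  6 │       ┃                          
───┼────┼────┼────┤       ┃                          
15 │  3 │ 11 │  8 │       ┃                          
───┼────┼────┼────┤       ┃                          
 5 │  1 │ 10 │  2 │       ┃                          
━━━━━━━━━━━━━━━━━━━━━━━━━━┛                          
         ┃                                           


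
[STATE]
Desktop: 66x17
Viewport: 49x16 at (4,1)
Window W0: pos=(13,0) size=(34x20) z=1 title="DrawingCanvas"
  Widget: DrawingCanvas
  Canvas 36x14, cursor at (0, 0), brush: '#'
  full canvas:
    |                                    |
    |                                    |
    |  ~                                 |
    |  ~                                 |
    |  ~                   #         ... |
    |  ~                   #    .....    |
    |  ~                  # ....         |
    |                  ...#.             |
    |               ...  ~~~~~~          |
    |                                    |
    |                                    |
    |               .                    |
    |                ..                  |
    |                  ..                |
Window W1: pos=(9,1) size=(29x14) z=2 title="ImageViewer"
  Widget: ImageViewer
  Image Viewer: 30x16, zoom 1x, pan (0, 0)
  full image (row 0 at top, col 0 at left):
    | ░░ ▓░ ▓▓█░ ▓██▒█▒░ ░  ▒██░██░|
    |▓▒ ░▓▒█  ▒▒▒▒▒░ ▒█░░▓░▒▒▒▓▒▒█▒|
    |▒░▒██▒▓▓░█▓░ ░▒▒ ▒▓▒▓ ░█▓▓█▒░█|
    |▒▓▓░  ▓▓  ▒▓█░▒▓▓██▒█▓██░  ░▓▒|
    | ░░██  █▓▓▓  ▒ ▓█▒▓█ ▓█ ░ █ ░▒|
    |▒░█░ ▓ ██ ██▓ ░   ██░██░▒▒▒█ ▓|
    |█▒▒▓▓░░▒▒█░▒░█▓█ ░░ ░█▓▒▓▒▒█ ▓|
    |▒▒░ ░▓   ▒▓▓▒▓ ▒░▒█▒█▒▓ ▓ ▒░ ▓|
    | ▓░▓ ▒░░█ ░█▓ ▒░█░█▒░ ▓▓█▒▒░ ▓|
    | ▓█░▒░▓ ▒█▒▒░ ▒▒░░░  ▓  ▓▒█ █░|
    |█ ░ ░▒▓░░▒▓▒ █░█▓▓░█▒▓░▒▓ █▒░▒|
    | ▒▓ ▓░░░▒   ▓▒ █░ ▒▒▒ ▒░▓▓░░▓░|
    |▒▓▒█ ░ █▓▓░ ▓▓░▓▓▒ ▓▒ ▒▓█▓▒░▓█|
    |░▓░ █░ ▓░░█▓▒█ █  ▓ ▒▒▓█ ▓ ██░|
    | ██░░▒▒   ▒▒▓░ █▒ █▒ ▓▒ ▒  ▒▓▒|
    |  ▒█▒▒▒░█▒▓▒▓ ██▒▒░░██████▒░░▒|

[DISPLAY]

     ┏━━━━━━━━━━━━━━━━━━━━━━━━━━━┓        ┃      
     ┃ ImageViewer               ┃────────┨      
     ┠───────────────────────────┨        ┃      
     ┃ ░░ ▓░ ▓▓█░ ▓██▒█▒░ ░  ▒██░┃        ┃      
     ┃▓▒ ░▓▒█  ▒▒▒▒▒░ ▒█░░▓░▒▒▒▓▒┃        ┃      
     ┃▒░▒██▒▓▓░█▓░ ░▒▒ ▒▓▒▓ ░█▓▓█┃        ┃      
     ┃▒▓▓░  ▓▓  ▒▓█░▒▓▓██▒█▓██░  ┃        ┃      
     ┃ ░░██  █▓▓▓  ▒ ▓█▒▓█ ▓█ ░ █┃   .....┃      
     ┃▒░█░ ▓ ██ ██▓ ░   ██░██░▒▒▒┃...     ┃      
     ┃█▒▒▓▓░░▒▒█░▒░█▓█ ░░ ░█▓▒▓▒▒┃        ┃      
     ┃▒▒░ ░▓   ▒▓▓▒▓ ▒░▒█▒█▒▓ ▓ ▒┃~~      ┃      
     ┃ ▓░▓ ▒░░█ ░█▓ ▒░█░█▒░ ▓▓█▒▒┃        ┃      
     ┃ ▓█░▒░▓ ▒█▒▒░ ▒▒░░░  ▓  ▓▒█┃        ┃      
     ┗━━━━━━━━━━━━━━━━━━━━━━━━━━━┛        ┃      
         ┃                ..              ┃      
         ┃                  ..            ┃      


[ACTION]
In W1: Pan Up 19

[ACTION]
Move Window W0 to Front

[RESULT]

     ┏━━━┃ DrawingCanvas                  ┃      
     ┃ Im┠────────────────────────────────┨      
     ┠───┃+                               ┃      
     ┃ ░░┃                                ┃      
     ┃▓▒ ┃  ~                             ┃      
     ┃▒░▒┃  ~                             ┃      
     ┃▒▓▓┃  ~                   #         ┃      
     ┃ ░░┃  ~                   #    .....┃      
     ┃▒░█┃  ~                  # ....     ┃      
     ┃█▒▒┃                  ...#.         ┃      
     ┃▒▒░┃               ...  ~~~~~~      ┃      
     ┃ ▓░┃                                ┃      
     ┃ ▓█┃                                ┃      
     ┗━━━┃               .                ┃      
         ┃                ..              ┃      
         ┃                  ..            ┃      


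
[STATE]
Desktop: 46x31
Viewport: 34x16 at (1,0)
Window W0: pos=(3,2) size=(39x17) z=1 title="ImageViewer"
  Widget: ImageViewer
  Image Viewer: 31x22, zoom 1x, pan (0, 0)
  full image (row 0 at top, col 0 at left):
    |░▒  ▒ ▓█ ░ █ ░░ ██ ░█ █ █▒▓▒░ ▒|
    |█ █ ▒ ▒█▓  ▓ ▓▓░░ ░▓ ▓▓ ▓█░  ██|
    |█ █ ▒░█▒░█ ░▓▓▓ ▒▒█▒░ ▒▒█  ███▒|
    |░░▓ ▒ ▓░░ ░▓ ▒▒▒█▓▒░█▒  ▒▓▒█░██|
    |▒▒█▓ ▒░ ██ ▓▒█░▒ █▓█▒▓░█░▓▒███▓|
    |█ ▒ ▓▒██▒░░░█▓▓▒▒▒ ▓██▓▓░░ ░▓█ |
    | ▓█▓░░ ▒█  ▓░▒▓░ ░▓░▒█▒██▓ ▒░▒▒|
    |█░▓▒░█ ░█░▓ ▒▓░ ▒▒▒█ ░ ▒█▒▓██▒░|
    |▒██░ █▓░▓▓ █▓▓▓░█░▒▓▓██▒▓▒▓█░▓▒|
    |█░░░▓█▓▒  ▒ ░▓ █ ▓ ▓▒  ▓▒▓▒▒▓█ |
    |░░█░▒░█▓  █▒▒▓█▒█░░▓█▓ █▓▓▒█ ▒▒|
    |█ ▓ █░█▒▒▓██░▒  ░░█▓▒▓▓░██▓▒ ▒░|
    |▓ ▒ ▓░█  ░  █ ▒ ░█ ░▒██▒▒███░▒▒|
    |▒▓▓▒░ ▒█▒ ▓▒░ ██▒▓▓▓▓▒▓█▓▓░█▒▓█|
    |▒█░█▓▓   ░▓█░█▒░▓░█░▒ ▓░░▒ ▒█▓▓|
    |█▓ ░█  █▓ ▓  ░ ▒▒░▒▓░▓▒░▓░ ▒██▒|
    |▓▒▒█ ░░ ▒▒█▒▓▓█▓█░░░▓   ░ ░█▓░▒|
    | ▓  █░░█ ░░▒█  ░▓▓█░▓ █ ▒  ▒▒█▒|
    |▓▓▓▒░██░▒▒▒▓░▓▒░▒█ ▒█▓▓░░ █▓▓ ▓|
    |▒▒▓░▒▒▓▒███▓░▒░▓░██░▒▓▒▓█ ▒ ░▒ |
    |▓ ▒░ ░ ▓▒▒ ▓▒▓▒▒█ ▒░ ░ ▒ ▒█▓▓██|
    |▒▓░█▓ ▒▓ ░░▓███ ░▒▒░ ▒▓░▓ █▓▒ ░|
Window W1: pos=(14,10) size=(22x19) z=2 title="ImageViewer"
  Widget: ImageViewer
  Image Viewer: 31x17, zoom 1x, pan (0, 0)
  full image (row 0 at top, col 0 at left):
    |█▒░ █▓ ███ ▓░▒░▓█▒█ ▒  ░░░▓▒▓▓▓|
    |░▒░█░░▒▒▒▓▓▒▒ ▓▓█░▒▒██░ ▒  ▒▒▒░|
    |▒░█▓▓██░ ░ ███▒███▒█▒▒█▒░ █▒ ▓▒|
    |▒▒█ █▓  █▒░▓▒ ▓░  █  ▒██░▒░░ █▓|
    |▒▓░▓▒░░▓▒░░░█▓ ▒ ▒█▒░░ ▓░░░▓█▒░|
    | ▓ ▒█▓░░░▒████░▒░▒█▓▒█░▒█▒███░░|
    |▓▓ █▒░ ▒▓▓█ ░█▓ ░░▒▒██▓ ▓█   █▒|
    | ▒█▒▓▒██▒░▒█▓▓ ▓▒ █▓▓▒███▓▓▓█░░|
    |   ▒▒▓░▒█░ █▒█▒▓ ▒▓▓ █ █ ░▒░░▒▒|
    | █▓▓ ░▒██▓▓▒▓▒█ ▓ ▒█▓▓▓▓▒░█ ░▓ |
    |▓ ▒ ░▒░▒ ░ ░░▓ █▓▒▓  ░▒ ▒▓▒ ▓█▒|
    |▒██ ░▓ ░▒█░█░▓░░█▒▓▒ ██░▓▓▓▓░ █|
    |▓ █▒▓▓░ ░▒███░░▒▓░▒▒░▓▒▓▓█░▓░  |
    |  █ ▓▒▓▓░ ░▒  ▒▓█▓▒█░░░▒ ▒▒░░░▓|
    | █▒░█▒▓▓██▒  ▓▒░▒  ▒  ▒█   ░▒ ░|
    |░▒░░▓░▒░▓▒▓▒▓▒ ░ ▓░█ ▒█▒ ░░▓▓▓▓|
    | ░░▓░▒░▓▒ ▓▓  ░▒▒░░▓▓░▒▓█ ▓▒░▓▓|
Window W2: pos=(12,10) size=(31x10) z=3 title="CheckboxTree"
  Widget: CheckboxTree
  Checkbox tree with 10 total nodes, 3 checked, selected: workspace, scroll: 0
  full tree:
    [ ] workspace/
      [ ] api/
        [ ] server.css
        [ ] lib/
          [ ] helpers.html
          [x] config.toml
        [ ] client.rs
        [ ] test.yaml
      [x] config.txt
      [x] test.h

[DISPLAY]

                                  
                                  
  ┏━━━━━━━━━━━━━━━━━━━━━━━━━━━━━━━
  ┃ ImageViewer                   
  ┠───────────────────────────────
  ┃░▒  ▒ ▓█ ░ █ ░░ ██ ░█ █ █▒▓▒░ ▒
  ┃█ █ ▒ ▒█▓  ▓ ▓▓░░ ░▓ ▓▓ ▓█░  ██
  ┃█ █ ▒░█▒░█ ░▓▓▓ ▒▒█▒░ ▒▒█  ███▒
  ┃░░▓ ▒ ▓░░ ░▓ ▒▒▒█▓▒░█▒  ▒▓▒█░██
  ┃▒▒█▓ ▒░ ██ ▓▒█░▒ █▓█▒▓░█░▓▒███▓
  ┃█ ▒ ▓▒██┏━━━━━━━━━━━━━━━━━━━━━━
  ┃ ▓█▓░░ ▒┃ CheckboxTree         
  ┃█░▓▒░█ ░┠──────────────────────
  ┃▒██░ █▓░┃>[-] workspace/       
  ┃█░░░▓█▓▒┃   [-] api/           
  ┃░░█░▒░█▓┃     [ ] server.css   


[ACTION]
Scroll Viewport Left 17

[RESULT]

                                  
                                  
   ┏━━━━━━━━━━━━━━━━━━━━━━━━━━━━━━
   ┃ ImageViewer                  
   ┠──────────────────────────────
   ┃░▒  ▒ ▓█ ░ █ ░░ ██ ░█ █ █▒▓▒░ 
   ┃█ █ ▒ ▒█▓  ▓ ▓▓░░ ░▓ ▓▓ ▓█░  █
   ┃█ █ ▒░█▒░█ ░▓▓▓ ▒▒█▒░ ▒▒█  ███
   ┃░░▓ ▒ ▓░░ ░▓ ▒▒▒█▓▒░█▒  ▒▓▒█░█
   ┃▒▒█▓ ▒░ ██ ▓▒█░▒ █▓█▒▓░█░▓▒███
   ┃█ ▒ ▓▒██┏━━━━━━━━━━━━━━━━━━━━━
   ┃ ▓█▓░░ ▒┃ CheckboxTree        
   ┃█░▓▒░█ ░┠─────────────────────
   ┃▒██░ █▓░┃>[-] workspace/      
   ┃█░░░▓█▓▒┃   [-] api/          
   ┃░░█░▒░█▓┃     [ ] server.css  


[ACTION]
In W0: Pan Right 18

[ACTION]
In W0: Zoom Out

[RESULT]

                                  
                                  
   ┏━━━━━━━━━━━━━━━━━━━━━━━━━━━━━━
   ┃ ImageViewer                  
   ┠──────────────────────────────
   ┃ ░█ █ █▒▓▒░ ▒                 
   ┃░▓ ▓▓ ▓█░  ██                 
   ┃█▒░ ▒▒█  ███▒                 
   ┃▒░█▒  ▒▓▒█░██                 
   ┃▓█▒▓░█░▓▒███▓                 
   ┃ ▓██▓▓░░┏━━━━━━━━━━━━━━━━━━━━━
   ┃▓░▒█▒██▓┃ CheckboxTree        
   ┃▒█ ░ ▒█▒┠─────────────────────
   ┃▒▓▓██▒▓▒┃>[-] workspace/      
   ┃ ▓▒  ▓▒▓┃   [-] api/          
   ┃░▓█▓ █▓▓┃     [ ] server.css  
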